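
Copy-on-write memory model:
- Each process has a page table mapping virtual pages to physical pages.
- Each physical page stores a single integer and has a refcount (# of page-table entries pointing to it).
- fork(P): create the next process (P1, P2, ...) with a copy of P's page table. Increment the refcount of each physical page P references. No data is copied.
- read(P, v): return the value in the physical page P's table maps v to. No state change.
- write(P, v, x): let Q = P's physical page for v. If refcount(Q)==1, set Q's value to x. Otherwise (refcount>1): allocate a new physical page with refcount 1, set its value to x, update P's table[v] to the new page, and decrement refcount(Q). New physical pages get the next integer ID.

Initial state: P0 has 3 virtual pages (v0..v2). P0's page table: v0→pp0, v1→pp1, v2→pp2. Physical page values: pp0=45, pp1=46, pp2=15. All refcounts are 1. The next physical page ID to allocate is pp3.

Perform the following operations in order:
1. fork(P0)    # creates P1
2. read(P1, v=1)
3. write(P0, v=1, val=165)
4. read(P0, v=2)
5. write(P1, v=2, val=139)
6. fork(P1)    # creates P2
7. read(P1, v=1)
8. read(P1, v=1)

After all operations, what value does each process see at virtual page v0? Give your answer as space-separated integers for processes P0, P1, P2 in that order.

Op 1: fork(P0) -> P1. 3 ppages; refcounts: pp0:2 pp1:2 pp2:2
Op 2: read(P1, v1) -> 46. No state change.
Op 3: write(P0, v1, 165). refcount(pp1)=2>1 -> COPY to pp3. 4 ppages; refcounts: pp0:2 pp1:1 pp2:2 pp3:1
Op 4: read(P0, v2) -> 15. No state change.
Op 5: write(P1, v2, 139). refcount(pp2)=2>1 -> COPY to pp4. 5 ppages; refcounts: pp0:2 pp1:1 pp2:1 pp3:1 pp4:1
Op 6: fork(P1) -> P2. 5 ppages; refcounts: pp0:3 pp1:2 pp2:1 pp3:1 pp4:2
Op 7: read(P1, v1) -> 46. No state change.
Op 8: read(P1, v1) -> 46. No state change.
P0: v0 -> pp0 = 45
P1: v0 -> pp0 = 45
P2: v0 -> pp0 = 45

Answer: 45 45 45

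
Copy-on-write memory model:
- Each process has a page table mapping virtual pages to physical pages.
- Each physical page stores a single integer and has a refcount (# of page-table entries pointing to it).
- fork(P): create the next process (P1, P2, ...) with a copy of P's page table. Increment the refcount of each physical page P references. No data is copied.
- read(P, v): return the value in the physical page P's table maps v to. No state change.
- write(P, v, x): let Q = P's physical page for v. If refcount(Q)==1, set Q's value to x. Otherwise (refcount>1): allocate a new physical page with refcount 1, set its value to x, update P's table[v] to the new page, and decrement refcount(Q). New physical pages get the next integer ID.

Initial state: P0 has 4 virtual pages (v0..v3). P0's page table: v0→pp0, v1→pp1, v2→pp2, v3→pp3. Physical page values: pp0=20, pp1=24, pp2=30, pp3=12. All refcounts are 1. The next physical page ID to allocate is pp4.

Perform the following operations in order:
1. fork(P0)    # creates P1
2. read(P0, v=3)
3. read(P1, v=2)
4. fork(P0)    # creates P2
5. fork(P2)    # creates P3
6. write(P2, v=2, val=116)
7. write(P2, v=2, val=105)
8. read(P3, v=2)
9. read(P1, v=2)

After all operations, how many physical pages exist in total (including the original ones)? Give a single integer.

Answer: 5

Derivation:
Op 1: fork(P0) -> P1. 4 ppages; refcounts: pp0:2 pp1:2 pp2:2 pp3:2
Op 2: read(P0, v3) -> 12. No state change.
Op 3: read(P1, v2) -> 30. No state change.
Op 4: fork(P0) -> P2. 4 ppages; refcounts: pp0:3 pp1:3 pp2:3 pp3:3
Op 5: fork(P2) -> P3. 4 ppages; refcounts: pp0:4 pp1:4 pp2:4 pp3:4
Op 6: write(P2, v2, 116). refcount(pp2)=4>1 -> COPY to pp4. 5 ppages; refcounts: pp0:4 pp1:4 pp2:3 pp3:4 pp4:1
Op 7: write(P2, v2, 105). refcount(pp4)=1 -> write in place. 5 ppages; refcounts: pp0:4 pp1:4 pp2:3 pp3:4 pp4:1
Op 8: read(P3, v2) -> 30. No state change.
Op 9: read(P1, v2) -> 30. No state change.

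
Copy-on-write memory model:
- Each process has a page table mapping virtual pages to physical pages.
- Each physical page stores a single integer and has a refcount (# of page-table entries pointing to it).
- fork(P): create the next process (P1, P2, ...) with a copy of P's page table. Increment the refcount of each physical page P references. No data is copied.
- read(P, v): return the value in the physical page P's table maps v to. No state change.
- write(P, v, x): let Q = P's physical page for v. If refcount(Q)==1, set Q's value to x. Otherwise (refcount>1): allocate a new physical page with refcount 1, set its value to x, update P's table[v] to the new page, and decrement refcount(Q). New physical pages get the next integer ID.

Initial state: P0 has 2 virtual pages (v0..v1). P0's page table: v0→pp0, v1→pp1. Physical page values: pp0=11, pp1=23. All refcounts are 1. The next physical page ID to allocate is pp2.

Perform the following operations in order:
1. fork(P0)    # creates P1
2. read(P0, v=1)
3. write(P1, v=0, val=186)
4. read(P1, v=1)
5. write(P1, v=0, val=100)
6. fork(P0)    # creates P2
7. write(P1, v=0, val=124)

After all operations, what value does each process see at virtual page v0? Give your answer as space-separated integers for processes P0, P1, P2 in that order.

Answer: 11 124 11

Derivation:
Op 1: fork(P0) -> P1. 2 ppages; refcounts: pp0:2 pp1:2
Op 2: read(P0, v1) -> 23. No state change.
Op 3: write(P1, v0, 186). refcount(pp0)=2>1 -> COPY to pp2. 3 ppages; refcounts: pp0:1 pp1:2 pp2:1
Op 4: read(P1, v1) -> 23. No state change.
Op 5: write(P1, v0, 100). refcount(pp2)=1 -> write in place. 3 ppages; refcounts: pp0:1 pp1:2 pp2:1
Op 6: fork(P0) -> P2. 3 ppages; refcounts: pp0:2 pp1:3 pp2:1
Op 7: write(P1, v0, 124). refcount(pp2)=1 -> write in place. 3 ppages; refcounts: pp0:2 pp1:3 pp2:1
P0: v0 -> pp0 = 11
P1: v0 -> pp2 = 124
P2: v0 -> pp0 = 11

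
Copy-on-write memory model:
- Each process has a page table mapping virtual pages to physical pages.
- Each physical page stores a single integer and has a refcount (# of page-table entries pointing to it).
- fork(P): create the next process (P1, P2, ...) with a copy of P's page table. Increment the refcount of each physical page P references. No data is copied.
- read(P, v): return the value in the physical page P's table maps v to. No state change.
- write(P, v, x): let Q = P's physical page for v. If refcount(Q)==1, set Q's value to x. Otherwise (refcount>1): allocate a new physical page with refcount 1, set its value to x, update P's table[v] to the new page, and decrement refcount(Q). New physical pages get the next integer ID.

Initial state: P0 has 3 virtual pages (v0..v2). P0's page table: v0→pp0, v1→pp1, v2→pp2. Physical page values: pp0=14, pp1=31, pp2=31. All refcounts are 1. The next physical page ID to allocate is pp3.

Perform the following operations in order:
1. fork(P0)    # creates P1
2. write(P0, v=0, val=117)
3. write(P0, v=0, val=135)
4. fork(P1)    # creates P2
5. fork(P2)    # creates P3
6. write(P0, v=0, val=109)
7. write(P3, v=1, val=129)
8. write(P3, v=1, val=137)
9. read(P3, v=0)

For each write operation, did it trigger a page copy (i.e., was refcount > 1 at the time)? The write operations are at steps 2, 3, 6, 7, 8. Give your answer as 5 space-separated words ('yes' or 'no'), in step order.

Op 1: fork(P0) -> P1. 3 ppages; refcounts: pp0:2 pp1:2 pp2:2
Op 2: write(P0, v0, 117). refcount(pp0)=2>1 -> COPY to pp3. 4 ppages; refcounts: pp0:1 pp1:2 pp2:2 pp3:1
Op 3: write(P0, v0, 135). refcount(pp3)=1 -> write in place. 4 ppages; refcounts: pp0:1 pp1:2 pp2:2 pp3:1
Op 4: fork(P1) -> P2. 4 ppages; refcounts: pp0:2 pp1:3 pp2:3 pp3:1
Op 5: fork(P2) -> P3. 4 ppages; refcounts: pp0:3 pp1:4 pp2:4 pp3:1
Op 6: write(P0, v0, 109). refcount(pp3)=1 -> write in place. 4 ppages; refcounts: pp0:3 pp1:4 pp2:4 pp3:1
Op 7: write(P3, v1, 129). refcount(pp1)=4>1 -> COPY to pp4. 5 ppages; refcounts: pp0:3 pp1:3 pp2:4 pp3:1 pp4:1
Op 8: write(P3, v1, 137). refcount(pp4)=1 -> write in place. 5 ppages; refcounts: pp0:3 pp1:3 pp2:4 pp3:1 pp4:1
Op 9: read(P3, v0) -> 14. No state change.

yes no no yes no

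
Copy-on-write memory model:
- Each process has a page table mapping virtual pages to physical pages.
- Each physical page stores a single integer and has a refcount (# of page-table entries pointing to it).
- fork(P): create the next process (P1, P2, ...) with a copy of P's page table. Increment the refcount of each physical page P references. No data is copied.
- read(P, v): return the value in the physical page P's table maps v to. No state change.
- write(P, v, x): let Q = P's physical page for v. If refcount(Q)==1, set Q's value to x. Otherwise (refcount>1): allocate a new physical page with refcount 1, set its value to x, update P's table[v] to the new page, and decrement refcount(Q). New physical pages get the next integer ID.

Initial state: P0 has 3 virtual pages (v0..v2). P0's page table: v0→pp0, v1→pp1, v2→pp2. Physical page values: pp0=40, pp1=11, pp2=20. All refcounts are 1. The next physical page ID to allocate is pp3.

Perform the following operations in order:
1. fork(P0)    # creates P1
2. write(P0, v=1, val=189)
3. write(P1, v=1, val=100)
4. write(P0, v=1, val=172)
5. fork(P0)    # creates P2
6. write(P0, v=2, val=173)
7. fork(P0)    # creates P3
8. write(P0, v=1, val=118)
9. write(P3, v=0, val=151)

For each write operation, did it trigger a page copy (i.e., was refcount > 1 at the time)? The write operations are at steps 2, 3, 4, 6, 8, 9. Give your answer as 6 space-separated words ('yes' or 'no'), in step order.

Op 1: fork(P0) -> P1. 3 ppages; refcounts: pp0:2 pp1:2 pp2:2
Op 2: write(P0, v1, 189). refcount(pp1)=2>1 -> COPY to pp3. 4 ppages; refcounts: pp0:2 pp1:1 pp2:2 pp3:1
Op 3: write(P1, v1, 100). refcount(pp1)=1 -> write in place. 4 ppages; refcounts: pp0:2 pp1:1 pp2:2 pp3:1
Op 4: write(P0, v1, 172). refcount(pp3)=1 -> write in place. 4 ppages; refcounts: pp0:2 pp1:1 pp2:2 pp3:1
Op 5: fork(P0) -> P2. 4 ppages; refcounts: pp0:3 pp1:1 pp2:3 pp3:2
Op 6: write(P0, v2, 173). refcount(pp2)=3>1 -> COPY to pp4. 5 ppages; refcounts: pp0:3 pp1:1 pp2:2 pp3:2 pp4:1
Op 7: fork(P0) -> P3. 5 ppages; refcounts: pp0:4 pp1:1 pp2:2 pp3:3 pp4:2
Op 8: write(P0, v1, 118). refcount(pp3)=3>1 -> COPY to pp5. 6 ppages; refcounts: pp0:4 pp1:1 pp2:2 pp3:2 pp4:2 pp5:1
Op 9: write(P3, v0, 151). refcount(pp0)=4>1 -> COPY to pp6. 7 ppages; refcounts: pp0:3 pp1:1 pp2:2 pp3:2 pp4:2 pp5:1 pp6:1

yes no no yes yes yes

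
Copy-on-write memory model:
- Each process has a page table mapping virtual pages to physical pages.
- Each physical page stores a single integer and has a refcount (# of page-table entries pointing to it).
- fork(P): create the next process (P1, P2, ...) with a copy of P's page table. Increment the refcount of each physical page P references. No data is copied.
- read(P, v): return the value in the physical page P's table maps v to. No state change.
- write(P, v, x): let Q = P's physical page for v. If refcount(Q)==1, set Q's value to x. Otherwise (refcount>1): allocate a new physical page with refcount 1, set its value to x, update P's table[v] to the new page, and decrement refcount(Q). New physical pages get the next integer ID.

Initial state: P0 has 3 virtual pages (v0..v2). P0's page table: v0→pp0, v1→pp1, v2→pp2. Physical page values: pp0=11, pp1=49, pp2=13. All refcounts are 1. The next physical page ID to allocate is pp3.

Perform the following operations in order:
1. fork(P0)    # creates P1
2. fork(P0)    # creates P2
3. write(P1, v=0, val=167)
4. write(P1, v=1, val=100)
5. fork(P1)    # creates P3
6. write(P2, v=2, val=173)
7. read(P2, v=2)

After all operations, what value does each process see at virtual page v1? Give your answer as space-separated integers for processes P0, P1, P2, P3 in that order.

Op 1: fork(P0) -> P1. 3 ppages; refcounts: pp0:2 pp1:2 pp2:2
Op 2: fork(P0) -> P2. 3 ppages; refcounts: pp0:3 pp1:3 pp2:3
Op 3: write(P1, v0, 167). refcount(pp0)=3>1 -> COPY to pp3. 4 ppages; refcounts: pp0:2 pp1:3 pp2:3 pp3:1
Op 4: write(P1, v1, 100). refcount(pp1)=3>1 -> COPY to pp4. 5 ppages; refcounts: pp0:2 pp1:2 pp2:3 pp3:1 pp4:1
Op 5: fork(P1) -> P3. 5 ppages; refcounts: pp0:2 pp1:2 pp2:4 pp3:2 pp4:2
Op 6: write(P2, v2, 173). refcount(pp2)=4>1 -> COPY to pp5. 6 ppages; refcounts: pp0:2 pp1:2 pp2:3 pp3:2 pp4:2 pp5:1
Op 7: read(P2, v2) -> 173. No state change.
P0: v1 -> pp1 = 49
P1: v1 -> pp4 = 100
P2: v1 -> pp1 = 49
P3: v1 -> pp4 = 100

Answer: 49 100 49 100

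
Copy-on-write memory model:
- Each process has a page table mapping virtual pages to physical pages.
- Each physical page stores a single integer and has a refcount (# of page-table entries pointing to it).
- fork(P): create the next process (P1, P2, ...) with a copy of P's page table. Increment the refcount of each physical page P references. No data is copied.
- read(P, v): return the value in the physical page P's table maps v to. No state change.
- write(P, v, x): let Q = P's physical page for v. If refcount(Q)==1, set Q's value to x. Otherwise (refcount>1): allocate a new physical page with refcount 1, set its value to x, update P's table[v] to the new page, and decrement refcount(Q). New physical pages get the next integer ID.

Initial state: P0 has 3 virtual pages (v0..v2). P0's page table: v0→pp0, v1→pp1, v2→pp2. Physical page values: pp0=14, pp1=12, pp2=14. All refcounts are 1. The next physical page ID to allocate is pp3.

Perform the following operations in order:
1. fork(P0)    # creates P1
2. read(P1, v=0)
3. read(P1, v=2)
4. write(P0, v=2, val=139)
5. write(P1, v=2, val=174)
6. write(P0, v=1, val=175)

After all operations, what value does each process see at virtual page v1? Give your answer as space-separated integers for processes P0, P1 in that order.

Answer: 175 12

Derivation:
Op 1: fork(P0) -> P1. 3 ppages; refcounts: pp0:2 pp1:2 pp2:2
Op 2: read(P1, v0) -> 14. No state change.
Op 3: read(P1, v2) -> 14. No state change.
Op 4: write(P0, v2, 139). refcount(pp2)=2>1 -> COPY to pp3. 4 ppages; refcounts: pp0:2 pp1:2 pp2:1 pp3:1
Op 5: write(P1, v2, 174). refcount(pp2)=1 -> write in place. 4 ppages; refcounts: pp0:2 pp1:2 pp2:1 pp3:1
Op 6: write(P0, v1, 175). refcount(pp1)=2>1 -> COPY to pp4. 5 ppages; refcounts: pp0:2 pp1:1 pp2:1 pp3:1 pp4:1
P0: v1 -> pp4 = 175
P1: v1 -> pp1 = 12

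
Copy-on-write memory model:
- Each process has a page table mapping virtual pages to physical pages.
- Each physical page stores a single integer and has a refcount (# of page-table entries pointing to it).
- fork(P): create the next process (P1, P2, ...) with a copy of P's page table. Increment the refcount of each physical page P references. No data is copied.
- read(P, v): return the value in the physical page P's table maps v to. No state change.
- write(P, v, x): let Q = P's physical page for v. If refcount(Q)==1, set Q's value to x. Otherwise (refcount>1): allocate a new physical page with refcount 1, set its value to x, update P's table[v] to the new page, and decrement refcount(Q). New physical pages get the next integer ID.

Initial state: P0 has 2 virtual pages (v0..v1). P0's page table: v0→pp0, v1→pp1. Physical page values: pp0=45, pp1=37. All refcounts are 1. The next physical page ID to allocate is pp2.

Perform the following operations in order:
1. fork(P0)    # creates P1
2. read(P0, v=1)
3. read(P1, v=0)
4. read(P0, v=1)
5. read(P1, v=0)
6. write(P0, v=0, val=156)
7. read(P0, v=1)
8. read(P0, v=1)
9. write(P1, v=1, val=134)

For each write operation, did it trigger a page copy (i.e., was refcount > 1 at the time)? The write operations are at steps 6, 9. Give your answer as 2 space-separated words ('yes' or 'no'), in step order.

Op 1: fork(P0) -> P1. 2 ppages; refcounts: pp0:2 pp1:2
Op 2: read(P0, v1) -> 37. No state change.
Op 3: read(P1, v0) -> 45. No state change.
Op 4: read(P0, v1) -> 37. No state change.
Op 5: read(P1, v0) -> 45. No state change.
Op 6: write(P0, v0, 156). refcount(pp0)=2>1 -> COPY to pp2. 3 ppages; refcounts: pp0:1 pp1:2 pp2:1
Op 7: read(P0, v1) -> 37. No state change.
Op 8: read(P0, v1) -> 37. No state change.
Op 9: write(P1, v1, 134). refcount(pp1)=2>1 -> COPY to pp3. 4 ppages; refcounts: pp0:1 pp1:1 pp2:1 pp3:1

yes yes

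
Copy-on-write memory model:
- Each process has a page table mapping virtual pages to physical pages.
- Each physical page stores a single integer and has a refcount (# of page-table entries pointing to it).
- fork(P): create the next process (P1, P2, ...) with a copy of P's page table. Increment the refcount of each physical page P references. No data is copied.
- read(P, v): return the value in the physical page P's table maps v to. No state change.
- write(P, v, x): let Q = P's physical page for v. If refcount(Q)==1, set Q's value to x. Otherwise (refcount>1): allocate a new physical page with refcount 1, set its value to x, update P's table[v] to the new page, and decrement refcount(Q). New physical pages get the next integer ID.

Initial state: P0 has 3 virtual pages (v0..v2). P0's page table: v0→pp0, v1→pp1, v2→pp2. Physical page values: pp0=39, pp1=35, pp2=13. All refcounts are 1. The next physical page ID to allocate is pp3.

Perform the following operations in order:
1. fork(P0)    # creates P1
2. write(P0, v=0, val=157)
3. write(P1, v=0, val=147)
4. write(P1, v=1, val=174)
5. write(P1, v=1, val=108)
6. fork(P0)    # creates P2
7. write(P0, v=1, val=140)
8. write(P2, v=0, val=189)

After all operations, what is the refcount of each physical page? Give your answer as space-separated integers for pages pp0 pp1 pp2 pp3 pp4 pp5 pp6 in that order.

Op 1: fork(P0) -> P1. 3 ppages; refcounts: pp0:2 pp1:2 pp2:2
Op 2: write(P0, v0, 157). refcount(pp0)=2>1 -> COPY to pp3. 4 ppages; refcounts: pp0:1 pp1:2 pp2:2 pp3:1
Op 3: write(P1, v0, 147). refcount(pp0)=1 -> write in place. 4 ppages; refcounts: pp0:1 pp1:2 pp2:2 pp3:1
Op 4: write(P1, v1, 174). refcount(pp1)=2>1 -> COPY to pp4. 5 ppages; refcounts: pp0:1 pp1:1 pp2:2 pp3:1 pp4:1
Op 5: write(P1, v1, 108). refcount(pp4)=1 -> write in place. 5 ppages; refcounts: pp0:1 pp1:1 pp2:2 pp3:1 pp4:1
Op 6: fork(P0) -> P2. 5 ppages; refcounts: pp0:1 pp1:2 pp2:3 pp3:2 pp4:1
Op 7: write(P0, v1, 140). refcount(pp1)=2>1 -> COPY to pp5. 6 ppages; refcounts: pp0:1 pp1:1 pp2:3 pp3:2 pp4:1 pp5:1
Op 8: write(P2, v0, 189). refcount(pp3)=2>1 -> COPY to pp6. 7 ppages; refcounts: pp0:1 pp1:1 pp2:3 pp3:1 pp4:1 pp5:1 pp6:1

Answer: 1 1 3 1 1 1 1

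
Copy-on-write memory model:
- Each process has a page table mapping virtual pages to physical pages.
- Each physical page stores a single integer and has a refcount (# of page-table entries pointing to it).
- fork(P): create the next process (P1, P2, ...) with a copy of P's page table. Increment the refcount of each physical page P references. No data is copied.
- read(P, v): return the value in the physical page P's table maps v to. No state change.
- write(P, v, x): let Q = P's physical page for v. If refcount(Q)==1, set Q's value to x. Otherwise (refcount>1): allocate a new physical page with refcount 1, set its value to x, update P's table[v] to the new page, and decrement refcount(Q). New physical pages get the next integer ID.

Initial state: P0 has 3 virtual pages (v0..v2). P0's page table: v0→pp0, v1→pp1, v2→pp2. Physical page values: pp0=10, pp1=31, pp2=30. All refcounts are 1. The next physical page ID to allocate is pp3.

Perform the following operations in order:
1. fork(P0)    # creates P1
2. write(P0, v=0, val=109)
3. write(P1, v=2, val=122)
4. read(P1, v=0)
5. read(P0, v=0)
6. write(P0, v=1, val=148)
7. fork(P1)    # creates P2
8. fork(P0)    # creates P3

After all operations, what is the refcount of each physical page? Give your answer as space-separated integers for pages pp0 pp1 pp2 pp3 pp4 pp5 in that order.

Answer: 2 2 2 2 2 2

Derivation:
Op 1: fork(P0) -> P1. 3 ppages; refcounts: pp0:2 pp1:2 pp2:2
Op 2: write(P0, v0, 109). refcount(pp0)=2>1 -> COPY to pp3. 4 ppages; refcounts: pp0:1 pp1:2 pp2:2 pp3:1
Op 3: write(P1, v2, 122). refcount(pp2)=2>1 -> COPY to pp4. 5 ppages; refcounts: pp0:1 pp1:2 pp2:1 pp3:1 pp4:1
Op 4: read(P1, v0) -> 10. No state change.
Op 5: read(P0, v0) -> 109. No state change.
Op 6: write(P0, v1, 148). refcount(pp1)=2>1 -> COPY to pp5. 6 ppages; refcounts: pp0:1 pp1:1 pp2:1 pp3:1 pp4:1 pp5:1
Op 7: fork(P1) -> P2. 6 ppages; refcounts: pp0:2 pp1:2 pp2:1 pp3:1 pp4:2 pp5:1
Op 8: fork(P0) -> P3. 6 ppages; refcounts: pp0:2 pp1:2 pp2:2 pp3:2 pp4:2 pp5:2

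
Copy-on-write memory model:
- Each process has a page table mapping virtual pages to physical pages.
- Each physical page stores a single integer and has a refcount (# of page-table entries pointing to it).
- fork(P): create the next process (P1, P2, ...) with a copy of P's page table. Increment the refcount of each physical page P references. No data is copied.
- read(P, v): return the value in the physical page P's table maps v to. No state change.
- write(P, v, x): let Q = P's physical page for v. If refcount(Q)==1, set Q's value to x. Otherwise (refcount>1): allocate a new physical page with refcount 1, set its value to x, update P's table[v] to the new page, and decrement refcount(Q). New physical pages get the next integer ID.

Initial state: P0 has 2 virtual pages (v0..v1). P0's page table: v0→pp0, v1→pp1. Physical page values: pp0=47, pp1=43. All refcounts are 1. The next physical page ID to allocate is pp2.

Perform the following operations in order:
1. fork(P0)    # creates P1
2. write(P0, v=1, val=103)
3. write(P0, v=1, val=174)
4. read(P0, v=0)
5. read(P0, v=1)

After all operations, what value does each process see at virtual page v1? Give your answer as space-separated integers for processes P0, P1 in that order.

Op 1: fork(P0) -> P1. 2 ppages; refcounts: pp0:2 pp1:2
Op 2: write(P0, v1, 103). refcount(pp1)=2>1 -> COPY to pp2. 3 ppages; refcounts: pp0:2 pp1:1 pp2:1
Op 3: write(P0, v1, 174). refcount(pp2)=1 -> write in place. 3 ppages; refcounts: pp0:2 pp1:1 pp2:1
Op 4: read(P0, v0) -> 47. No state change.
Op 5: read(P0, v1) -> 174. No state change.
P0: v1 -> pp2 = 174
P1: v1 -> pp1 = 43

Answer: 174 43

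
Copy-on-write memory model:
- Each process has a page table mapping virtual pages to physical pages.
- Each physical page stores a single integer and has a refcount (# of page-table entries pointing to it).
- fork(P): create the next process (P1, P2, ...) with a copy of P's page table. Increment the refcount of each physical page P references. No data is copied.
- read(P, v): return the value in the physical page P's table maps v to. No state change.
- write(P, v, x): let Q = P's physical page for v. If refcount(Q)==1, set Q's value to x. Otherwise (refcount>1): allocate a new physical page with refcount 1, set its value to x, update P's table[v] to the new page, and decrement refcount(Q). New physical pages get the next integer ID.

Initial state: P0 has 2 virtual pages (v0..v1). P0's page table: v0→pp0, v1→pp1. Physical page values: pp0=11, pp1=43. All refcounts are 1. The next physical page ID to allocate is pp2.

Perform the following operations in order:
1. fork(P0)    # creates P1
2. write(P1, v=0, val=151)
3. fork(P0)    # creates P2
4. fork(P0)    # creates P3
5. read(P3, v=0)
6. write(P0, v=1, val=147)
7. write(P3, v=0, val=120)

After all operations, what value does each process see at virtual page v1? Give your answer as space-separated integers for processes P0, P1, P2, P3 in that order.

Answer: 147 43 43 43

Derivation:
Op 1: fork(P0) -> P1. 2 ppages; refcounts: pp0:2 pp1:2
Op 2: write(P1, v0, 151). refcount(pp0)=2>1 -> COPY to pp2. 3 ppages; refcounts: pp0:1 pp1:2 pp2:1
Op 3: fork(P0) -> P2. 3 ppages; refcounts: pp0:2 pp1:3 pp2:1
Op 4: fork(P0) -> P3. 3 ppages; refcounts: pp0:3 pp1:4 pp2:1
Op 5: read(P3, v0) -> 11. No state change.
Op 6: write(P0, v1, 147). refcount(pp1)=4>1 -> COPY to pp3. 4 ppages; refcounts: pp0:3 pp1:3 pp2:1 pp3:1
Op 7: write(P3, v0, 120). refcount(pp0)=3>1 -> COPY to pp4. 5 ppages; refcounts: pp0:2 pp1:3 pp2:1 pp3:1 pp4:1
P0: v1 -> pp3 = 147
P1: v1 -> pp1 = 43
P2: v1 -> pp1 = 43
P3: v1 -> pp1 = 43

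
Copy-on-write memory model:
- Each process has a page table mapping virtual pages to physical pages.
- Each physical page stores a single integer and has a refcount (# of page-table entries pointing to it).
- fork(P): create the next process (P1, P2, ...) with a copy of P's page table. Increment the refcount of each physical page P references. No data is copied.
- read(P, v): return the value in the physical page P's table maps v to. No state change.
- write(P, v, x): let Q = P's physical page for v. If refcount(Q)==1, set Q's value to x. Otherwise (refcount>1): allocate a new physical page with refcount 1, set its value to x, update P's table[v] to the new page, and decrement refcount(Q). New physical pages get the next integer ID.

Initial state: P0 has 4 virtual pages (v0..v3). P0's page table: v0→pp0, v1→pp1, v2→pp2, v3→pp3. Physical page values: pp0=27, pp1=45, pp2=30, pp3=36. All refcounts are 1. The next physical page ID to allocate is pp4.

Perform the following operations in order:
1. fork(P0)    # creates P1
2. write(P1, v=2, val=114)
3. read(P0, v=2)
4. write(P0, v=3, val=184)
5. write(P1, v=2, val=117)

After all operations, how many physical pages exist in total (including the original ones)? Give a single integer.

Answer: 6

Derivation:
Op 1: fork(P0) -> P1. 4 ppages; refcounts: pp0:2 pp1:2 pp2:2 pp3:2
Op 2: write(P1, v2, 114). refcount(pp2)=2>1 -> COPY to pp4. 5 ppages; refcounts: pp0:2 pp1:2 pp2:1 pp3:2 pp4:1
Op 3: read(P0, v2) -> 30. No state change.
Op 4: write(P0, v3, 184). refcount(pp3)=2>1 -> COPY to pp5. 6 ppages; refcounts: pp0:2 pp1:2 pp2:1 pp3:1 pp4:1 pp5:1
Op 5: write(P1, v2, 117). refcount(pp4)=1 -> write in place. 6 ppages; refcounts: pp0:2 pp1:2 pp2:1 pp3:1 pp4:1 pp5:1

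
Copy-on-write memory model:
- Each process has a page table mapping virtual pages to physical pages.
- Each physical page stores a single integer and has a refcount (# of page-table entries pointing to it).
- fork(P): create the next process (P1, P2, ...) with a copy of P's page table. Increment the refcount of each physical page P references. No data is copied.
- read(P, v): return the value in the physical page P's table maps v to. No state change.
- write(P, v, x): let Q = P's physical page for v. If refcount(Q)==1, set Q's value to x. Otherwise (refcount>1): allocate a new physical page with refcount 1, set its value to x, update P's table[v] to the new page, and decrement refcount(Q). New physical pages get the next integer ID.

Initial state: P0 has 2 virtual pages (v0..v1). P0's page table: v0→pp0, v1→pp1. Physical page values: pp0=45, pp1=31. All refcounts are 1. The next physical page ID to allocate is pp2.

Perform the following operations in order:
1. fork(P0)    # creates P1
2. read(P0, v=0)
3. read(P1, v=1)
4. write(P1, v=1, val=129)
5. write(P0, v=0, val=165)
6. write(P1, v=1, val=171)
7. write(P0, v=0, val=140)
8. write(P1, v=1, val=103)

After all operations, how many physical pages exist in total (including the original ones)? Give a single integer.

Answer: 4

Derivation:
Op 1: fork(P0) -> P1. 2 ppages; refcounts: pp0:2 pp1:2
Op 2: read(P0, v0) -> 45. No state change.
Op 3: read(P1, v1) -> 31. No state change.
Op 4: write(P1, v1, 129). refcount(pp1)=2>1 -> COPY to pp2. 3 ppages; refcounts: pp0:2 pp1:1 pp2:1
Op 5: write(P0, v0, 165). refcount(pp0)=2>1 -> COPY to pp3. 4 ppages; refcounts: pp0:1 pp1:1 pp2:1 pp3:1
Op 6: write(P1, v1, 171). refcount(pp2)=1 -> write in place. 4 ppages; refcounts: pp0:1 pp1:1 pp2:1 pp3:1
Op 7: write(P0, v0, 140). refcount(pp3)=1 -> write in place. 4 ppages; refcounts: pp0:1 pp1:1 pp2:1 pp3:1
Op 8: write(P1, v1, 103). refcount(pp2)=1 -> write in place. 4 ppages; refcounts: pp0:1 pp1:1 pp2:1 pp3:1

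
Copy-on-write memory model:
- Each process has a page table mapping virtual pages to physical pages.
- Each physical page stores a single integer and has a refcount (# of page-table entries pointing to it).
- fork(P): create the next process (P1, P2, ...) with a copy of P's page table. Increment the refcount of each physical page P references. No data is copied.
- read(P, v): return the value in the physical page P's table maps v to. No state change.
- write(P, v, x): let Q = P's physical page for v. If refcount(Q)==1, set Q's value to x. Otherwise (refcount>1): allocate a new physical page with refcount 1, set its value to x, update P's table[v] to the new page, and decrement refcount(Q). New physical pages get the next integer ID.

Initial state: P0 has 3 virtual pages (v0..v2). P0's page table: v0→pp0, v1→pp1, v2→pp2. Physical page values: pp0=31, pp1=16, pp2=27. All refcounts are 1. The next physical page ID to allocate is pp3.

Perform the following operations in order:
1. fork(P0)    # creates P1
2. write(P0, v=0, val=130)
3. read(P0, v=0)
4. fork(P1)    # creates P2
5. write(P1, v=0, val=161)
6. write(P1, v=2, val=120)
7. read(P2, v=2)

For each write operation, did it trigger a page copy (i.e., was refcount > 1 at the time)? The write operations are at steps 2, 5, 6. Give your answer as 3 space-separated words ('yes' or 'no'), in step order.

Op 1: fork(P0) -> P1. 3 ppages; refcounts: pp0:2 pp1:2 pp2:2
Op 2: write(P0, v0, 130). refcount(pp0)=2>1 -> COPY to pp3. 4 ppages; refcounts: pp0:1 pp1:2 pp2:2 pp3:1
Op 3: read(P0, v0) -> 130. No state change.
Op 4: fork(P1) -> P2. 4 ppages; refcounts: pp0:2 pp1:3 pp2:3 pp3:1
Op 5: write(P1, v0, 161). refcount(pp0)=2>1 -> COPY to pp4. 5 ppages; refcounts: pp0:1 pp1:3 pp2:3 pp3:1 pp4:1
Op 6: write(P1, v2, 120). refcount(pp2)=3>1 -> COPY to pp5. 6 ppages; refcounts: pp0:1 pp1:3 pp2:2 pp3:1 pp4:1 pp5:1
Op 7: read(P2, v2) -> 27. No state change.

yes yes yes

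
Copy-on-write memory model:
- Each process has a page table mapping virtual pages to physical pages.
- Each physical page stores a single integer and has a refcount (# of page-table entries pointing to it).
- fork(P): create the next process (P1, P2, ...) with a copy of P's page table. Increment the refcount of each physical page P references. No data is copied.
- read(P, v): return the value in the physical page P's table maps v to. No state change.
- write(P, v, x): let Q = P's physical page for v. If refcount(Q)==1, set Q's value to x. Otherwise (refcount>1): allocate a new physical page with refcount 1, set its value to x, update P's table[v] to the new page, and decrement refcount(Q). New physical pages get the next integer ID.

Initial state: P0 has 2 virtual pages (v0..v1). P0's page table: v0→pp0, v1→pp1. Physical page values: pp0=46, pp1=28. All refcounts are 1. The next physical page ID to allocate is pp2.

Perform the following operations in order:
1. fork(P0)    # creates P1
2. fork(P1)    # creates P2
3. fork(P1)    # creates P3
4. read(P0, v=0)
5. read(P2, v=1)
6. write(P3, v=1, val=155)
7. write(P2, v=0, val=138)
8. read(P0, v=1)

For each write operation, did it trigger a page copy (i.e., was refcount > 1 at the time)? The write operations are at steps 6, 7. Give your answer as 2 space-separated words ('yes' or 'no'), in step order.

Op 1: fork(P0) -> P1. 2 ppages; refcounts: pp0:2 pp1:2
Op 2: fork(P1) -> P2. 2 ppages; refcounts: pp0:3 pp1:3
Op 3: fork(P1) -> P3. 2 ppages; refcounts: pp0:4 pp1:4
Op 4: read(P0, v0) -> 46. No state change.
Op 5: read(P2, v1) -> 28. No state change.
Op 6: write(P3, v1, 155). refcount(pp1)=4>1 -> COPY to pp2. 3 ppages; refcounts: pp0:4 pp1:3 pp2:1
Op 7: write(P2, v0, 138). refcount(pp0)=4>1 -> COPY to pp3. 4 ppages; refcounts: pp0:3 pp1:3 pp2:1 pp3:1
Op 8: read(P0, v1) -> 28. No state change.

yes yes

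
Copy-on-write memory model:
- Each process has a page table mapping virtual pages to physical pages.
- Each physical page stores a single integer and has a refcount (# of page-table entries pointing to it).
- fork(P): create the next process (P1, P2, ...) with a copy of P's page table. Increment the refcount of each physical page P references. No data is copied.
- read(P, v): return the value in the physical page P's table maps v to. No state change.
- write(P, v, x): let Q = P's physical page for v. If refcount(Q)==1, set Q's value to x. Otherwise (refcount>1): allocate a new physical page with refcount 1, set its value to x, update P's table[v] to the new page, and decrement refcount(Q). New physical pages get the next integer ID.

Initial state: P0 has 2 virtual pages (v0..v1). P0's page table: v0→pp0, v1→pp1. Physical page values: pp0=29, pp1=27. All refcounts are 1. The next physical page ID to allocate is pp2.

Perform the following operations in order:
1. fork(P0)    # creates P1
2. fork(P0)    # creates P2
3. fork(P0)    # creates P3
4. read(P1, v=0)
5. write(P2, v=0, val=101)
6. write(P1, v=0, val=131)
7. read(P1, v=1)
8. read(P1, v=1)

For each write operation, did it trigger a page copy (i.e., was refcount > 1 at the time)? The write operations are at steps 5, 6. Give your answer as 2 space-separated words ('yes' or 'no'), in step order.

Op 1: fork(P0) -> P1. 2 ppages; refcounts: pp0:2 pp1:2
Op 2: fork(P0) -> P2. 2 ppages; refcounts: pp0:3 pp1:3
Op 3: fork(P0) -> P3. 2 ppages; refcounts: pp0:4 pp1:4
Op 4: read(P1, v0) -> 29. No state change.
Op 5: write(P2, v0, 101). refcount(pp0)=4>1 -> COPY to pp2. 3 ppages; refcounts: pp0:3 pp1:4 pp2:1
Op 6: write(P1, v0, 131). refcount(pp0)=3>1 -> COPY to pp3. 4 ppages; refcounts: pp0:2 pp1:4 pp2:1 pp3:1
Op 7: read(P1, v1) -> 27. No state change.
Op 8: read(P1, v1) -> 27. No state change.

yes yes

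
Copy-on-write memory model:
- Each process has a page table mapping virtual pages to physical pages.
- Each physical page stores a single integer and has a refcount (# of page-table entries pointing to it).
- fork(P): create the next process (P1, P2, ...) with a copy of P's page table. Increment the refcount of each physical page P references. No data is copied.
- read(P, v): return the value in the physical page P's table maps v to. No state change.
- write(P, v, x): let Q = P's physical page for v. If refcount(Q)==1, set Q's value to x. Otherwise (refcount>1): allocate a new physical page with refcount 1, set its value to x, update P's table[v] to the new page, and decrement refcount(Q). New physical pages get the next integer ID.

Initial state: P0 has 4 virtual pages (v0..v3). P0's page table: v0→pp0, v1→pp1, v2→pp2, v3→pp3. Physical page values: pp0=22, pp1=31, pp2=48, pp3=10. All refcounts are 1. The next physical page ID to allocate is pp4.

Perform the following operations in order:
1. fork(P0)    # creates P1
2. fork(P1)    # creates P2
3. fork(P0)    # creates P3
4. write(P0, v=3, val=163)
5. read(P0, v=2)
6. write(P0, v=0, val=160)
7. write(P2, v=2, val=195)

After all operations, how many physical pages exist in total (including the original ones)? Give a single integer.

Op 1: fork(P0) -> P1. 4 ppages; refcounts: pp0:2 pp1:2 pp2:2 pp3:2
Op 2: fork(P1) -> P2. 4 ppages; refcounts: pp0:3 pp1:3 pp2:3 pp3:3
Op 3: fork(P0) -> P3. 4 ppages; refcounts: pp0:4 pp1:4 pp2:4 pp3:4
Op 4: write(P0, v3, 163). refcount(pp3)=4>1 -> COPY to pp4. 5 ppages; refcounts: pp0:4 pp1:4 pp2:4 pp3:3 pp4:1
Op 5: read(P0, v2) -> 48. No state change.
Op 6: write(P0, v0, 160). refcount(pp0)=4>1 -> COPY to pp5. 6 ppages; refcounts: pp0:3 pp1:4 pp2:4 pp3:3 pp4:1 pp5:1
Op 7: write(P2, v2, 195). refcount(pp2)=4>1 -> COPY to pp6. 7 ppages; refcounts: pp0:3 pp1:4 pp2:3 pp3:3 pp4:1 pp5:1 pp6:1

Answer: 7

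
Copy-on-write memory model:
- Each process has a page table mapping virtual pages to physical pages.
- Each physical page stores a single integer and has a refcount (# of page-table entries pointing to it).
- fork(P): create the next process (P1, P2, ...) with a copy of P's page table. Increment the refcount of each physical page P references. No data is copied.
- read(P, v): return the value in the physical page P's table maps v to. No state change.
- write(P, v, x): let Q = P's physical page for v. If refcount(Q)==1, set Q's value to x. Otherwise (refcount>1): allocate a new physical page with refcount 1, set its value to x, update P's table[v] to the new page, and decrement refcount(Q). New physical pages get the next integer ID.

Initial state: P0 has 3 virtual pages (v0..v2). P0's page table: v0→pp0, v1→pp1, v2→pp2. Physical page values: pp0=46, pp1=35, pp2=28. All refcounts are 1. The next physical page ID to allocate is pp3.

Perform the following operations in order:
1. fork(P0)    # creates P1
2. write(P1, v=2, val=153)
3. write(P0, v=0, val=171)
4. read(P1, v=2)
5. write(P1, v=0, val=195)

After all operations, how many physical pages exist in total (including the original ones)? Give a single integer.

Op 1: fork(P0) -> P1. 3 ppages; refcounts: pp0:2 pp1:2 pp2:2
Op 2: write(P1, v2, 153). refcount(pp2)=2>1 -> COPY to pp3. 4 ppages; refcounts: pp0:2 pp1:2 pp2:1 pp3:1
Op 3: write(P0, v0, 171). refcount(pp0)=2>1 -> COPY to pp4. 5 ppages; refcounts: pp0:1 pp1:2 pp2:1 pp3:1 pp4:1
Op 4: read(P1, v2) -> 153. No state change.
Op 5: write(P1, v0, 195). refcount(pp0)=1 -> write in place. 5 ppages; refcounts: pp0:1 pp1:2 pp2:1 pp3:1 pp4:1

Answer: 5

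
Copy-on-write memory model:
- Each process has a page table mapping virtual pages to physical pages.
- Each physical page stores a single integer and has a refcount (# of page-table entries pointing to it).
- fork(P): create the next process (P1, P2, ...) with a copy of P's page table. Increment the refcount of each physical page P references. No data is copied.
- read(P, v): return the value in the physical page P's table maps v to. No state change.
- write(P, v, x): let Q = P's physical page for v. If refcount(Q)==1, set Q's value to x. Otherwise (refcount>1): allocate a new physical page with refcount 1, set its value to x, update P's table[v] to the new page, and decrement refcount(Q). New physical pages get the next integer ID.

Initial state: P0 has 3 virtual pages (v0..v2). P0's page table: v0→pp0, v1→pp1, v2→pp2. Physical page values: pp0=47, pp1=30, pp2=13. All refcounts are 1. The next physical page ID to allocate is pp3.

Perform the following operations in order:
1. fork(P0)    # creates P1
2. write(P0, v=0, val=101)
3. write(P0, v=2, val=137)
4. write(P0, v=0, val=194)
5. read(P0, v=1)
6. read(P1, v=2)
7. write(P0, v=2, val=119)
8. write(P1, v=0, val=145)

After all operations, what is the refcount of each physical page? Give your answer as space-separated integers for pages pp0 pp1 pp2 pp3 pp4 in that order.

Op 1: fork(P0) -> P1. 3 ppages; refcounts: pp0:2 pp1:2 pp2:2
Op 2: write(P0, v0, 101). refcount(pp0)=2>1 -> COPY to pp3. 4 ppages; refcounts: pp0:1 pp1:2 pp2:2 pp3:1
Op 3: write(P0, v2, 137). refcount(pp2)=2>1 -> COPY to pp4. 5 ppages; refcounts: pp0:1 pp1:2 pp2:1 pp3:1 pp4:1
Op 4: write(P0, v0, 194). refcount(pp3)=1 -> write in place. 5 ppages; refcounts: pp0:1 pp1:2 pp2:1 pp3:1 pp4:1
Op 5: read(P0, v1) -> 30. No state change.
Op 6: read(P1, v2) -> 13. No state change.
Op 7: write(P0, v2, 119). refcount(pp4)=1 -> write in place. 5 ppages; refcounts: pp0:1 pp1:2 pp2:1 pp3:1 pp4:1
Op 8: write(P1, v0, 145). refcount(pp0)=1 -> write in place. 5 ppages; refcounts: pp0:1 pp1:2 pp2:1 pp3:1 pp4:1

Answer: 1 2 1 1 1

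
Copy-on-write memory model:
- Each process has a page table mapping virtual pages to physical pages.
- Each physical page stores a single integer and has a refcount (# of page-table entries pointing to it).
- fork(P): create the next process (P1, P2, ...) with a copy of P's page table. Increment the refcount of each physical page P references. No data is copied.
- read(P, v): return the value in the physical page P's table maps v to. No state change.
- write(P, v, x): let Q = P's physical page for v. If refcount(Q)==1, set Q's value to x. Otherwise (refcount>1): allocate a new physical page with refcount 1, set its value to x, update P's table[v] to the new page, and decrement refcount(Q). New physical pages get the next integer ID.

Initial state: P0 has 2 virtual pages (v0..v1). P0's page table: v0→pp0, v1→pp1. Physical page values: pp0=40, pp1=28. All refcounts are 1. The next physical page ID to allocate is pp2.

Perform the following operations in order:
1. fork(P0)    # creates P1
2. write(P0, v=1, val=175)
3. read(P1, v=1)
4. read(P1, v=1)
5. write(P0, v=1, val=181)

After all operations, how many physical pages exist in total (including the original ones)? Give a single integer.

Answer: 3

Derivation:
Op 1: fork(P0) -> P1. 2 ppages; refcounts: pp0:2 pp1:2
Op 2: write(P0, v1, 175). refcount(pp1)=2>1 -> COPY to pp2. 3 ppages; refcounts: pp0:2 pp1:1 pp2:1
Op 3: read(P1, v1) -> 28. No state change.
Op 4: read(P1, v1) -> 28. No state change.
Op 5: write(P0, v1, 181). refcount(pp2)=1 -> write in place. 3 ppages; refcounts: pp0:2 pp1:1 pp2:1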